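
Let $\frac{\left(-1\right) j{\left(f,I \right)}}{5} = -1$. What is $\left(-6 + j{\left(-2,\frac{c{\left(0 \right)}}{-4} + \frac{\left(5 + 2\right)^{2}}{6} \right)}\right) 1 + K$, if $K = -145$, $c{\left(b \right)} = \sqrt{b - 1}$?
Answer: $-146$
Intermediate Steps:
$c{\left(b \right)} = \sqrt{-1 + b}$
$j{\left(f,I \right)} = 5$ ($j{\left(f,I \right)} = \left(-5\right) \left(-1\right) = 5$)
$\left(-6 + j{\left(-2,\frac{c{\left(0 \right)}}{-4} + \frac{\left(5 + 2\right)^{2}}{6} \right)}\right) 1 + K = \left(-6 + 5\right) 1 - 145 = \left(-1\right) 1 - 145 = -1 - 145 = -146$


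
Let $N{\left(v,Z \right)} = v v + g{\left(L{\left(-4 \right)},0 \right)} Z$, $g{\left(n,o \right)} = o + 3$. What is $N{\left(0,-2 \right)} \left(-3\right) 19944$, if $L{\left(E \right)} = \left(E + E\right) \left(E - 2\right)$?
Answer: $358992$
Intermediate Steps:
$L{\left(E \right)} = 2 E \left(-2 + E\right)$
$g{\left(n,o \right)} = 3 + o$
$N{\left(v,Z \right)} = v^{2} + 3 Z$ ($N{\left(v,Z \right)} = v v + \left(3 + 0\right) Z = v^{2} + 3 Z$)
$N{\left(0,-2 \right)} \left(-3\right) 19944 = \left(0^{2} + 3 \left(-2\right)\right) \left(-3\right) 19944 = \left(0 - 6\right) \left(-3\right) 19944 = \left(-6\right) \left(-3\right) 19944 = 18 \cdot 19944 = 358992$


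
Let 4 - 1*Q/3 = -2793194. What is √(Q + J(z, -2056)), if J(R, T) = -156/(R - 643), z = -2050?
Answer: √60770902627014/2693 ≈ 2894.8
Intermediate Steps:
Q = 8379594 (Q = 12 - 3*(-2793194) = 12 + 8379582 = 8379594)
J(R, T) = -156/(-643 + R)
√(Q + J(z, -2056)) = √(8379594 - 156/(-643 - 2050)) = √(8379594 - 156/(-2693)) = √(8379594 - 156*(-1/2693)) = √(8379594 + 156/2693) = √(22566246798/2693) = √60770902627014/2693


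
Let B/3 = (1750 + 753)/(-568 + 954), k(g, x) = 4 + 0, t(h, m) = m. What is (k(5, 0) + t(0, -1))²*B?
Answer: 67581/386 ≈ 175.08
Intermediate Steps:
k(g, x) = 4
B = 7509/386 (B = 3*((1750 + 753)/(-568 + 954)) = 3*(2503/386) = 7509/386 ≈ 19.453)
(k(5, 0) + t(0, -1))²*B = (4 - 1)²*(7509/386) = 3²*(7509/386) = 9*(7509/386) = 67581/386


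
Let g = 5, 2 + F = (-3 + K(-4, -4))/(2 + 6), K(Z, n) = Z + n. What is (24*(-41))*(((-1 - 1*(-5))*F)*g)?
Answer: 66420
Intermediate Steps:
F = -27/8 (F = -2 + (-3 + (-4 - 4))/(2 + 6) = -2 + (-3 - 8)/8 = -2 - 11*⅛ = -2 - 11/8 = -27/8 ≈ -3.3750)
(24*(-41))*(((-1 - 1*(-5))*F)*g) = (24*(-41))*(((-1 - 1*(-5))*(-27/8))*5) = -984*(-1 + 5)*(-27/8)*5 = -984*4*(-27/8)*5 = -(-13284)*5 = -984*(-135/2) = 66420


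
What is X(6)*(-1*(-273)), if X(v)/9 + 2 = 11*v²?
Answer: 968058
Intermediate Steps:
X(v) = -18 + 99*v² (X(v) = -18 + 9*(11*v²) = -18 + 99*v²)
X(6)*(-1*(-273)) = (-18 + 99*6²)*(-1*(-273)) = (-18 + 99*36)*273 = (-18 + 3564)*273 = 3546*273 = 968058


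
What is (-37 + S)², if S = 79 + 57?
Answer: 9801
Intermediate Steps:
S = 136
(-37 + S)² = (-37 + 136)² = 99² = 9801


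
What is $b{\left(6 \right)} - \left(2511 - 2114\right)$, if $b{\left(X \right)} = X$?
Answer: $-391$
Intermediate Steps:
$b{\left(6 \right)} - \left(2511 - 2114\right) = 6 - \left(2511 - 2114\right) = 6 - 397 = -391$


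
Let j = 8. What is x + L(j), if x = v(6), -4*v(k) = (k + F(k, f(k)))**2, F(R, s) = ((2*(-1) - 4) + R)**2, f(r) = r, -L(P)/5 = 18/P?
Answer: -81/4 ≈ -20.250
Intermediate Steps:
L(P) = -90/P
F(R, s) = (-6 + R)**2 (F(R, s) = ((-2 - 4) + R)**2 = (-6 + R)**2)
v(k) = -(k + (-6 + k)**2)**2/4
x = -9 (x = -(6 + (-6 + 6)**2)**2/4 = -(6 + 0**2)**2/4 = -(6 + 0)**2/4 = -1/4*6**2 = -1/4*36 = -9)
x + L(j) = -9 - 90/8 = -9 - 90*1/8 = -9 - 45/4 = -81/4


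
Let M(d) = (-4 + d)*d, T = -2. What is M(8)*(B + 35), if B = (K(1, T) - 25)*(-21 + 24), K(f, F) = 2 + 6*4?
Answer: 1216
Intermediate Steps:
K(f, F) = 26 (K(f, F) = 2 + 24 = 26)
M(d) = d*(-4 + d)
B = 3 (B = (26 - 25)*(-21 + 24) = 1*3 = 3)
M(8)*(B + 35) = (8*(-4 + 8))*(3 + 35) = (8*4)*38 = 32*38 = 1216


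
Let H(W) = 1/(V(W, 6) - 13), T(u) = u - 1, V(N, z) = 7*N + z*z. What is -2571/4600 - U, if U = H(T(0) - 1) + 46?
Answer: -1932139/41400 ≈ -46.670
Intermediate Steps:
V(N, z) = z² + 7*N (V(N, z) = 7*N + z² = z² + 7*N)
T(u) = -1 + u
H(W) = 1/(23 + 7*W) (H(W) = 1/((6² + 7*W) - 13) = 1/((36 + 7*W) - 13) = 1/(23 + 7*W))
U = 415/9 (U = 1/(23 + 7*((-1 + 0) - 1)) + 46 = 1/(23 + 7*(-1 - 1)) + 46 = 1/(23 + 7*(-2)) + 46 = 1/(23 - 14) + 46 = 1/9 + 46 = ⅑ + 46 = 415/9 ≈ 46.111)
-2571/4600 - U = -2571/4600 - 1*415/9 = -2571*1/4600 - 415/9 = -2571/4600 - 415/9 = -1932139/41400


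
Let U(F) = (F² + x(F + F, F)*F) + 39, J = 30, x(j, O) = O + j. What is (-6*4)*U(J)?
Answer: -87336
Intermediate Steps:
U(F) = 39 + 4*F² (U(F) = (F² + (F + (F + F))*F) + 39 = (F² + (F + 2*F)*F) + 39 = (F² + (3*F)*F) + 39 = (F² + 3*F²) + 39 = 4*F² + 39 = 39 + 4*F²)
(-6*4)*U(J) = (-6*4)*(39 + 4*30²) = -24*(39 + 4*900) = -24*(39 + 3600) = -24*3639 = -87336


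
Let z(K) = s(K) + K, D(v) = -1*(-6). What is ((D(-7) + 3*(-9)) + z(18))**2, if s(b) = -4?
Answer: 49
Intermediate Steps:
D(v) = 6
z(K) = -4 + K
((D(-7) + 3*(-9)) + z(18))**2 = ((6 + 3*(-9)) + (-4 + 18))**2 = ((6 - 27) + 14)**2 = (-21 + 14)**2 = (-7)**2 = 49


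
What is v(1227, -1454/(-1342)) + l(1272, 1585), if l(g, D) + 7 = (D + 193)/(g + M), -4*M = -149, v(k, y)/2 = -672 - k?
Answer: -19919673/5237 ≈ -3803.6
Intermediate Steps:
v(k, y) = -1344 - 2*k (v(k, y) = 2*(-672 - k) = -1344 - 2*k)
M = 149/4 (M = -1/4*(-149) = 149/4 ≈ 37.250)
l(g, D) = -7 + (193 + D)/(149/4 + g) (l(g, D) = -7 + (D + 193)/(g + 149/4) = -7 + (193 + D)/(149/4 + g))
v(1227, -1454/(-1342)) + l(1272, 1585) = (-1344 - 2*1227) + (-271 - 28*1272 + 4*1585)/(149 + 4*1272) = (-1344 - 2454) + (-271 - 35616 + 6340)/(149 + 5088) = -3798 - 29547/5237 = -19919673/5237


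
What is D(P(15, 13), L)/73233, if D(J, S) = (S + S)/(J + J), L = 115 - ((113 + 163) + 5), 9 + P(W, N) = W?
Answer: -83/219699 ≈ -0.00037779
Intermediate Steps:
P(W, N) = -9 + W
L = -166 (L = 115 - (276 + 5) = 115 - 1*281 = 115 - 281 = -166)
D(J, S) = S/J (D(J, S) = (2*S)/((2*J)) = (2*S)*(1/(2*J)) = S/J)
D(P(15, 13), L)/73233 = -166/(-9 + 15)/73233 = -166/6*(1/73233) = -166*⅙*(1/73233) = -83/3*1/73233 = -83/219699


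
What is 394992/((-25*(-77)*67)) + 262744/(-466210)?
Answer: 15026181292/6012943475 ≈ 2.4990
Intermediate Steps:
394992/((-25*(-77)*67)) + 262744/(-466210) = 394992/((1925*67)) + 262744*(-1/466210) = 394992/128975 - 131372/233105 = 15026181292/6012943475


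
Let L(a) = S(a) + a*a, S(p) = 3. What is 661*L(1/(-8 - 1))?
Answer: 161284/81 ≈ 1991.2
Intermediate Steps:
L(a) = 3 + a² (L(a) = 3 + a*a = 3 + a²)
661*L(1/(-8 - 1)) = 661*(3 + (1/(-8 - 1))²) = 661*(3 + (1/(-9))²) = 661*(3 + (-⅑)²) = 661*(3 + 1/81) = 661*(244/81) = 161284/81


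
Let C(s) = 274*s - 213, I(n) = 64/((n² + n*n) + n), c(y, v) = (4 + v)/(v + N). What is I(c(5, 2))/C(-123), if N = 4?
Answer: -64/101745 ≈ -0.00062902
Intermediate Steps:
c(y, v) = 1 (c(y, v) = (4 + v)/(v + 4) = (4 + v)/(4 + v) = 1)
I(n) = 64/(n + 2*n²) (I(n) = 64/((n² + n²) + n) = 64/(2*n² + n) = 64/(n + 2*n²))
C(s) = -213 + 274*s
I(c(5, 2))/C(-123) = (64/(1*(1 + 2*1)))/(-213 + 274*(-123)) = (64*1/(1 + 2))/(-213 - 33702) = (64*1/3)/(-33915) = (64*1*(⅓))*(-1/33915) = (64/3)*(-1/33915) = -64/101745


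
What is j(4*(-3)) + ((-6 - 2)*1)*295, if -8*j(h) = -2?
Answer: -9439/4 ≈ -2359.8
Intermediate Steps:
j(h) = ¼ (j(h) = -⅛*(-2) = ¼)
j(4*(-3)) + ((-6 - 2)*1)*295 = ¼ + ((-6 - 2)*1)*295 = ¼ - 8*1*295 = ¼ - 8*295 = ¼ - 2360 = -9439/4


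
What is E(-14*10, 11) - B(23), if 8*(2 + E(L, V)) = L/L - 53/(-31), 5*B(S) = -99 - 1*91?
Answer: 2253/62 ≈ 36.339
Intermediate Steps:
B(S) = -38 (B(S) = (-99 - 1*91)/5 = (-99 - 91)/5 = (1/5)*(-190) = -38)
E(L, V) = -103/62 (E(L, V) = -2 + (L/L - 53/(-31))/8 = -2 + (1 - 53*(-1/31))/8 = -2 + (1 + 53/31)/8 = -2 + (1/8)*(84/31) = -2 + 21/62 = -103/62)
E(-14*10, 11) - B(23) = -103/62 - 1*(-38) = -103/62 + 38 = 2253/62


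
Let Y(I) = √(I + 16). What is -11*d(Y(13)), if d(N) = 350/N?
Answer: -3850*√29/29 ≈ -714.93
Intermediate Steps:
Y(I) = √(16 + I)
-11*d(Y(13)) = -3850/(√(16 + 13)) = -3850/(√29) = -3850*√29/29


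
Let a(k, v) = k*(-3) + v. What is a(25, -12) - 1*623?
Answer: -710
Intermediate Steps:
a(k, v) = v - 3*k (a(k, v) = -3*k + v = v - 3*k)
a(25, -12) - 1*623 = (-12 - 3*25) - 1*623 = (-12 - 75) - 623 = -87 - 623 = -710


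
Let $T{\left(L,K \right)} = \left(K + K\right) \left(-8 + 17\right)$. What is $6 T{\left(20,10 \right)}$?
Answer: $1080$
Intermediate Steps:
$T{\left(L,K \right)} = 18 K$ ($T{\left(L,K \right)} = 2 K 9 = 18 K$)
$6 T{\left(20,10 \right)} = 6 \cdot 18 \cdot 10 = 6 \cdot 180 = 1080$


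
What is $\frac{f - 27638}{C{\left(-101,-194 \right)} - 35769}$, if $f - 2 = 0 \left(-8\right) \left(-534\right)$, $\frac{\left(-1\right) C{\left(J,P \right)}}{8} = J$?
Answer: $\frac{27636}{34961} \approx 0.79048$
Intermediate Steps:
$C{\left(J,P \right)} = - 8 J$
$f = 2$ ($f = 2 + 0 \left(-8\right) \left(-534\right) = 2 + 0 \left(-534\right) = 2 + 0 = 2$)
$\frac{f - 27638}{C{\left(-101,-194 \right)} - 35769} = \frac{2 - 27638}{\left(-8\right) \left(-101\right) - 35769} = - \frac{27636}{808 - 35769} = - \frac{27636}{-34961} = \left(-27636\right) \left(- \frac{1}{34961}\right) = \frac{27636}{34961}$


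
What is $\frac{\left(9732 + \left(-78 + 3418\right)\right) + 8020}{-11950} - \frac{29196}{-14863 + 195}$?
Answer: $\frac{4939343}{21910325} \approx 0.22543$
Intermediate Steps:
$\frac{\left(9732 + \left(-78 + 3418\right)\right) + 8020}{-11950} - \frac{29196}{-14863 + 195} = \left(\left(9732 + 3340\right) + 8020\right) \left(- \frac{1}{11950}\right) - \frac{29196}{-14668} = \left(13072 + 8020\right) \left(- \frac{1}{11950}\right) - - \frac{7299}{3667} = 21092 \left(- \frac{1}{11950}\right) + \frac{7299}{3667} = - \frac{10546}{5975} + \frac{7299}{3667} = \frac{4939343}{21910325}$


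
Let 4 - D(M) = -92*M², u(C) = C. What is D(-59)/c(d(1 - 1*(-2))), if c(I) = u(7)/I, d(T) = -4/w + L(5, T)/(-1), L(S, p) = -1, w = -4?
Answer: 640512/7 ≈ 91502.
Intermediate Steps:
D(M) = 4 + 92*M² (D(M) = 4 - (-92)*M² = 4 + 92*M²)
d(T) = 2 (d(T) = -4/(-4) - 1/(-1) = -4*(-¼) - 1*(-1) = 1 + 1 = 2)
c(I) = 7/I
D(-59)/c(d(1 - 1*(-2))) = (4 + 92*(-59)²)/((7/2)) = (4 + 92*3481)/((7*(½))) = (4 + 320252)/(7/2) = 320256*(2/7) = 640512/7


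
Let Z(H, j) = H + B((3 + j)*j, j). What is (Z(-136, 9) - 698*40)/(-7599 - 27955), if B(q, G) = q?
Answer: 13974/17777 ≈ 0.78607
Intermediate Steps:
Z(H, j) = H + j*(3 + j) (Z(H, j) = H + (3 + j)*j = H + j*(3 + j))
(Z(-136, 9) - 698*40)/(-7599 - 27955) = ((-136 + 9*(3 + 9)) - 698*40)/(-7599 - 27955) = ((-136 + 9*12) - 27920)/(-35554) = ((-136 + 108) - 27920)*(-1/35554) = (-28 - 27920)*(-1/35554) = -27948*(-1/35554) = 13974/17777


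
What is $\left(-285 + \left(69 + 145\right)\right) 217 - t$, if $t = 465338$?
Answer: $-480745$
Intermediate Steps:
$\left(-285 + \left(69 + 145\right)\right) 217 - t = \left(-285 + \left(69 + 145\right)\right) 217 - 465338 = \left(-285 + 214\right) 217 - 465338 = \left(-71\right) 217 - 465338 = -15407 - 465338 = -480745$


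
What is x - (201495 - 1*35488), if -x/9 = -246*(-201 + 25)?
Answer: -555671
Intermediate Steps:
x = -389664 (x = -(-2214)*(-201 + 25) = -(-2214)*(-176) = -9*43296 = -389664)
x - (201495 - 1*35488) = -389664 - (201495 - 1*35488) = -389664 - (201495 - 35488) = -389664 - 1*166007 = -389664 - 166007 = -555671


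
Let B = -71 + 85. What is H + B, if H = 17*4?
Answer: 82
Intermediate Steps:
B = 14
H = 68
H + B = 68 + 14 = 82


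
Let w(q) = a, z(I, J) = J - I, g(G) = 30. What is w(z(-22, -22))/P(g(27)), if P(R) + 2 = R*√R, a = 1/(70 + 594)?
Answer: 1/8962672 + 15*√30/8962672 ≈ 9.2783e-6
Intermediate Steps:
a = 1/664 ≈ 0.0015060
w(q) = 1/664
P(R) = -2 + R^(3/2) (P(R) = -2 + R*√R = -2 + R^(3/2))
w(z(-22, -22))/P(g(27)) = 1/(664*(-2 + 30^(3/2))) = 1/(664*(-2 + 30*√30))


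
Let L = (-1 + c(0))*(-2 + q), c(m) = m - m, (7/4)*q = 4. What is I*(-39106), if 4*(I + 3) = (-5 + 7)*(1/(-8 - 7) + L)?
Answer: 13041851/105 ≈ 1.2421e+5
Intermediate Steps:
q = 16/7 (q = (4/7)*4 = 16/7 ≈ 2.2857)
c(m) = 0
L = -2/7 (L = (-1 + 0)*(-2 + 16/7) = -1*2/7 = -2/7 ≈ -0.28571)
I = -667/210 (I = -3 + ((-5 + 7)*(1/(-8 - 7) - 2/7))/4 = -3 + (2*(1/(-15) - 2/7))/4 = -3 + (2*(-1/15 - 2/7))/4 = -3 + (2*(-37/105))/4 = -3 + (1/4)*(-74/105) = -3 - 37/210 = -667/210 ≈ -3.1762)
I*(-39106) = -667/210*(-39106) = 13041851/105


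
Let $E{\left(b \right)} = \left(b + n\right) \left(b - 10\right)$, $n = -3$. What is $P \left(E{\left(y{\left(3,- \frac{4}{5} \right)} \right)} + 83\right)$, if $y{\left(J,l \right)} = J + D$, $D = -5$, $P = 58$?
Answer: $8294$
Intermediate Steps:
$y{\left(J,l \right)} = -5 + J$ ($y{\left(J,l \right)} = J - 5 = -5 + J$)
$E{\left(b \right)} = \left(-10 + b\right) \left(-3 + b\right)$ ($E{\left(b \right)} = \left(b - 3\right) \left(b - 10\right) = \left(-3 + b\right) \left(-10 + b\right) = \left(-10 + b\right) \left(-3 + b\right)$)
$P \left(E{\left(y{\left(3,- \frac{4}{5} \right)} \right)} + 83\right) = 58 \left(\left(30 + \left(-5 + 3\right)^{2} - 13 \left(-5 + 3\right)\right) + 83\right) = 58 \left(\left(30 + \left(-2\right)^{2} - -26\right) + 83\right) = 58 \left(\left(30 + 4 + 26\right) + 83\right) = 58 \left(60 + 83\right) = 58 \cdot 143 = 8294$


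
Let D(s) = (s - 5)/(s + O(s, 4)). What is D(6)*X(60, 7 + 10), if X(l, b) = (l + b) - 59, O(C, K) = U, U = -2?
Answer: 9/2 ≈ 4.5000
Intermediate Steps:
O(C, K) = -2
D(s) = (-5 + s)/(-2 + s) (D(s) = (s - 5)/(s - 2) = (-5 + s)/(-2 + s))
X(l, b) = -59 + b + l (X(l, b) = (b + l) - 59 = -59 + b + l)
D(6)*X(60, 7 + 10) = ((-5 + 6)/(-2 + 6))*(-59 + (7 + 10) + 60) = (1/4)*(-59 + 17 + 60) = ((¼)*1)*18 = (¼)*18 = 9/2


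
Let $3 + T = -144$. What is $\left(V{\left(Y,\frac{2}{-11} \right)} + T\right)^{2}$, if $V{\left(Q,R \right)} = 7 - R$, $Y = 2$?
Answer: $\frac{2365444}{121} \approx 19549.0$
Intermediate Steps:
$T = -147$ ($T = -3 - 144 = -147$)
$\left(V{\left(Y,\frac{2}{-11} \right)} + T\right)^{2} = \left(\left(7 - \frac{2}{-11}\right) - 147\right)^{2} = \left(\left(7 - 2 \left(- \frac{1}{11}\right)\right) - 147\right)^{2} = \left(\left(7 - - \frac{2}{11}\right) - 147\right)^{2} = \left(\left(7 + \frac{2}{11}\right) - 147\right)^{2} = \left(\frac{79}{11} - 147\right)^{2} = \left(- \frac{1538}{11}\right)^{2} = \frac{2365444}{121}$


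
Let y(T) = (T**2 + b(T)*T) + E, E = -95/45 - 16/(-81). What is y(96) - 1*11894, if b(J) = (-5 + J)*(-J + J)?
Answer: -217073/81 ≈ -2679.9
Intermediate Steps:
b(J) = 0 (b(J) = (-5 + J)*0 = 0)
E = -155/81 (E = -95*1/45 - 16*(-1/81) = -19/9 + 16/81 = -155/81 ≈ -1.9136)
y(T) = -155/81 + T**2 (y(T) = (T**2 + 0*T) - 155/81 = (T**2 + 0) - 155/81 = T**2 - 155/81 = -155/81 + T**2)
y(96) - 1*11894 = (-155/81 + 96**2) - 1*11894 = (-155/81 + 9216) - 11894 = 746341/81 - 11894 = -217073/81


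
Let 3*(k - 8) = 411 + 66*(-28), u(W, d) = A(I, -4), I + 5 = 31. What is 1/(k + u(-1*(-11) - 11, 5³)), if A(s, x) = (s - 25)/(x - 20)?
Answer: -24/11305 ≈ -0.0021230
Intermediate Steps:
I = 26 (I = -5 + 31 = 26)
A(s, x) = (-25 + s)/(-20 + x)
u(W, d) = -1/24 (u(W, d) = (-25 + 26)/(-20 - 4) = 1/(-24) = -1/24*1 = -1/24)
k = -471 (k = 8 + (411 + 66*(-28))/3 = 8 + (411 - 1848)/3 = 8 + (⅓)*(-1437) = 8 - 479 = -471)
1/(k + u(-1*(-11) - 11, 5³)) = 1/(-471 - 1/24) = 1/(-11305/24) = -24/11305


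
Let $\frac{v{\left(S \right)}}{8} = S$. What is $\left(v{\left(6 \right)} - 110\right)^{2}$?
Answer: $3844$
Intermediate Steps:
$v{\left(S \right)} = 8 S$
$\left(v{\left(6 \right)} - 110\right)^{2} = \left(8 \cdot 6 - 110\right)^{2} = \left(48 - 110\right)^{2} = \left(-62\right)^{2} = 3844$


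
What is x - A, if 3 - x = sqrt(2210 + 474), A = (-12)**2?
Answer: -141 - 2*sqrt(671) ≈ -192.81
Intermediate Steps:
A = 144
x = 3 - 2*sqrt(671) (x = 3 - sqrt(2210 + 474) = 3 - sqrt(2684) = 3 - 2*sqrt(671) ≈ -48.807)
x - A = (3 - 2*sqrt(671)) - 1*144 = (3 - 2*sqrt(671)) - 144 = -141 - 2*sqrt(671)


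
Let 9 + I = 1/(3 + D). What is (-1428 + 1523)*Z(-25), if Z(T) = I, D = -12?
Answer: -7790/9 ≈ -865.56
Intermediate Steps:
I = -82/9 (I = -9 + 1/(3 - 12) = -9 + 1/(-9) = -9 - ⅑ = -82/9 ≈ -9.1111)
Z(T) = -82/9
(-1428 + 1523)*Z(-25) = (-1428 + 1523)*(-82/9) = 95*(-82/9) = -7790/9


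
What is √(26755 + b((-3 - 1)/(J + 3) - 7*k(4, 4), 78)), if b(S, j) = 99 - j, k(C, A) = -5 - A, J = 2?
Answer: 2*√6694 ≈ 163.63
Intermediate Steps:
√(26755 + b((-3 - 1)/(J + 3) - 7*k(4, 4), 78)) = √(26755 + (99 - 1*78)) = √(26755 + (99 - 78)) = √(26755 + 21) = √26776 = 2*√6694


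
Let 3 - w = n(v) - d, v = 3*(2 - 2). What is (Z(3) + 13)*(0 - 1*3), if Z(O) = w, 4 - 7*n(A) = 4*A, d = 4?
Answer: -408/7 ≈ -58.286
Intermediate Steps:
v = 0 (v = 3*0 = 0)
n(A) = 4/7 - 4*A/7
w = 45/7 (w = 3 - ((4/7 - 4/7*0) - 1*4) = 3 - ((4/7 + 0) - 4) = 3 - (4/7 - 4) = 3 - 1*(-24/7) = 3 + 24/7 = 45/7 ≈ 6.4286)
Z(O) = 45/7
(Z(3) + 13)*(0 - 1*3) = (45/7 + 13)*(0 - 1*3) = 136*(0 - 3)/7 = (136/7)*(-3) = -408/7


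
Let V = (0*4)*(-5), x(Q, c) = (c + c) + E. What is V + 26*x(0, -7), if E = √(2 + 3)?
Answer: -364 + 26*√5 ≈ -305.86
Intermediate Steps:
E = √5 ≈ 2.2361
x(Q, c) = √5 + 2*c (x(Q, c) = (c + c) + √5 = 2*c + √5 = √5 + 2*c)
V = 0 (V = 0*(-5) = 0)
V + 26*x(0, -7) = 0 + 26*(√5 + 2*(-7)) = 0 + 26*(√5 - 14) = 0 + 26*(-14 + √5) = 0 + (-364 + 26*√5) = -364 + 26*√5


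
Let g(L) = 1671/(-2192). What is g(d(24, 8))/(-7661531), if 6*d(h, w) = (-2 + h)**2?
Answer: 1671/16794075952 ≈ 9.9499e-8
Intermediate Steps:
d(h, w) = (-2 + h)**2/6
g(L) = -1671/2192 (g(L) = 1671*(-1/2192) = -1671/2192)
g(d(24, 8))/(-7661531) = -1671/2192/(-7661531) = -1671/2192*(-1/7661531) = 1671/16794075952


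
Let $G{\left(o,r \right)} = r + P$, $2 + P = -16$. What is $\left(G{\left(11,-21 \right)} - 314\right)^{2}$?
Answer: $124609$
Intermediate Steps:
$P = -18$ ($P = -2 - 16 = -18$)
$G{\left(o,r \right)} = -18 + r$ ($G{\left(o,r \right)} = r - 18 = -18 + r$)
$\left(G{\left(11,-21 \right)} - 314\right)^{2} = \left(\left(-18 - 21\right) - 314\right)^{2} = \left(-39 - 314\right)^{2} = \left(-353\right)^{2} = 124609$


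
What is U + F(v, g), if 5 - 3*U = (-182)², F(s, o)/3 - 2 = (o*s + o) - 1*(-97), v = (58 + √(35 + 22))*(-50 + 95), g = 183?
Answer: 4268089/3 + 24705*√57 ≈ 1.6092e+6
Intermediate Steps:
v = 2610 + 45*√57 (v = (58 + √57)*45 = 2610 + 45*√57 ≈ 2949.7)
F(s, o) = 297 + 3*o + 3*o*s (F(s, o) = 6 + 3*((o*s + o) - 1*(-97)) = 6 + 3*((o + o*s) + 97) = 6 + 3*(97 + o + o*s) = 6 + (291 + 3*o + 3*o*s) = 297 + 3*o + 3*o*s)
U = -33119/3 (U = 5/3 - ⅓*(-182)² = 5/3 - ⅓*33124 = 5/3 - 33124/3 = -33119/3 ≈ -11040.)
U + F(v, g) = -33119/3 + (297 + 3*183 + 3*183*(2610 + 45*√57)) = -33119/3 + (297 + 549 + (1432890 + 24705*√57)) = -33119/3 + (1433736 + 24705*√57) = 4268089/3 + 24705*√57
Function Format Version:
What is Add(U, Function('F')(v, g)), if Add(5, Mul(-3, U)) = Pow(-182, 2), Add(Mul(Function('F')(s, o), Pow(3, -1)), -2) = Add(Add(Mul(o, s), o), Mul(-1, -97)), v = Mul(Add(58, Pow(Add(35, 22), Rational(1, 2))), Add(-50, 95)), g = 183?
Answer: Add(Rational(4268089, 3), Mul(24705, Pow(57, Rational(1, 2)))) ≈ 1.6092e+6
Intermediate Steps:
v = Add(2610, Mul(45, Pow(57, Rational(1, 2)))) (v = Mul(Add(58, Pow(57, Rational(1, 2))), 45) = Add(2610, Mul(45, Pow(57, Rational(1, 2)))) ≈ 2949.7)
Function('F')(s, o) = Add(297, Mul(3, o), Mul(3, o, s)) (Function('F')(s, o) = Add(6, Mul(3, Add(Add(Mul(o, s), o), Mul(-1, -97)))) = Add(6, Mul(3, Add(Add(o, Mul(o, s)), 97))) = Add(6, Mul(3, Add(97, o, Mul(o, s)))) = Add(6, Add(291, Mul(3, o), Mul(3, o, s))) = Add(297, Mul(3, o), Mul(3, o, s)))
U = Rational(-33119, 3) (U = Add(Rational(5, 3), Mul(Rational(-1, 3), Pow(-182, 2))) = Add(Rational(5, 3), Mul(Rational(-1, 3), 33124)) = Add(Rational(5, 3), Rational(-33124, 3)) = Rational(-33119, 3) ≈ -11040.)
Add(U, Function('F')(v, g)) = Add(Rational(-33119, 3), Add(297, Mul(3, 183), Mul(3, 183, Add(2610, Mul(45, Pow(57, Rational(1, 2))))))) = Add(Rational(-33119, 3), Add(297, 549, Add(1432890, Mul(24705, Pow(57, Rational(1, 2)))))) = Add(Rational(-33119, 3), Add(1433736, Mul(24705, Pow(57, Rational(1, 2))))) = Add(Rational(4268089, 3), Mul(24705, Pow(57, Rational(1, 2))))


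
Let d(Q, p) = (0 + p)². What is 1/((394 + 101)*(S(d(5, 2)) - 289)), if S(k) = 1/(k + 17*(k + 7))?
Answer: -191/27323010 ≈ -6.9904e-6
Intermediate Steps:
d(Q, p) = p²
S(k) = 1/(119 + 18*k) (S(k) = 1/(k + 17*(7 + k)) = 1/(k + (119 + 17*k)) = 1/(119 + 18*k))
1/((394 + 101)*(S(d(5, 2)) - 289)) = 1/((394 + 101)*(1/(119 + 18*2²) - 289)) = 1/(495*(1/(119 + 18*4) - 289)) = 1/(495*(1/(119 + 72) - 289)) = 1/(495*(1/191 - 289)) = 1/(495*(-55198/191)) = 1/(-27323010/191) = -191/27323010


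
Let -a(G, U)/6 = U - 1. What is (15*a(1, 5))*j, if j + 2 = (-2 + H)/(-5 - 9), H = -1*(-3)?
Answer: 5220/7 ≈ 745.71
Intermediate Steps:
a(G, U) = 6 - 6*U (a(G, U) = -6*(U - 1) = -6*(-1 + U) = 6 - 6*U)
H = 3
j = -29/14 (j = -2 + (-2 + 3)/(-5 - 9) = -2 + 1/(-14) = -2 + 1*(-1/14) = -2 - 1/14 = -29/14 ≈ -2.0714)
(15*a(1, 5))*j = (15*(6 - 6*5))*(-29/14) = (15*(6 - 30))*(-29/14) = (15*(-24))*(-29/14) = -360*(-29/14) = 5220/7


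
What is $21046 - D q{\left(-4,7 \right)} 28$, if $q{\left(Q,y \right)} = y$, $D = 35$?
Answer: $14186$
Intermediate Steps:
$21046 - D q{\left(-4,7 \right)} 28 = 21046 - 35 \cdot 7 \cdot 28 = 21046 - 245 \cdot 28 = 21046 - 6860 = 14186$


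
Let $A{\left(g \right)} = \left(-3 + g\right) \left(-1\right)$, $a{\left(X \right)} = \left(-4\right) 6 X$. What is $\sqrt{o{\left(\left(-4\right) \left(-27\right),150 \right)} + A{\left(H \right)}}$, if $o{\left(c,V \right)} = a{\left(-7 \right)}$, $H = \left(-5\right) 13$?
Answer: $2 \sqrt{59} \approx 15.362$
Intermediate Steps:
$H = -65$
$a{\left(X \right)} = - 24 X$
$A{\left(g \right)} = 3 - g$
$o{\left(c,V \right)} = 168$ ($o{\left(c,V \right)} = \left(-24\right) \left(-7\right) = 168$)
$\sqrt{o{\left(\left(-4\right) \left(-27\right),150 \right)} + A{\left(H \right)}} = \sqrt{168 + \left(3 - -65\right)} = \sqrt{168 + \left(3 + 65\right)} = \sqrt{168 + 68} = \sqrt{236} = 2 \sqrt{59}$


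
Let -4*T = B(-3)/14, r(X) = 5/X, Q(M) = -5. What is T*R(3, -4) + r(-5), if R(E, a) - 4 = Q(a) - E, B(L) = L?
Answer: -17/14 ≈ -1.2143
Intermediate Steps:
R(E, a) = -1 - E (R(E, a) = 4 + (-5 - E) = -1 - E)
T = 3/56 (T = -(-3)/(4*14) = -¼*(-3/14) = 3/56 ≈ 0.053571)
T*R(3, -4) + r(-5) = 3*(-1 - 1*3)/56 + 5/(-5) = 3*(-1 - 3)/56 + 5*(-⅕) = (3/56)*(-4) - 1 = -3/14 - 1 = -17/14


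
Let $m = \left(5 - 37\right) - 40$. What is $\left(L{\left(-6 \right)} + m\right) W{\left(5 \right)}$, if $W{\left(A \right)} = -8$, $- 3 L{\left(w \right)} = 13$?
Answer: $\frac{1832}{3} \approx 610.67$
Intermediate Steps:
$L{\left(w \right)} = - \frac{13}{3}$ ($L{\left(w \right)} = \left(- \frac{1}{3}\right) 13 = - \frac{13}{3}$)
$m = -72$ ($m = \left(5 - 37\right) - 40 = -32 - 40 = -72$)
$\left(L{\left(-6 \right)} + m\right) W{\left(5 \right)} = \left(- \frac{13}{3} - 72\right) \left(-8\right) = \left(- \frac{229}{3}\right) \left(-8\right) = \frac{1832}{3}$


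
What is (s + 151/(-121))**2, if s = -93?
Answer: 130051216/14641 ≈ 8882.7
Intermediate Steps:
(s + 151/(-121))**2 = (-93 + 151/(-121))**2 = (-93 + 151*(-1/121))**2 = (-93 - 151/121)**2 = (-11404/121)**2 = 130051216/14641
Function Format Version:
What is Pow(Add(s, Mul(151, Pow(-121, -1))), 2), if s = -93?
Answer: Rational(130051216, 14641) ≈ 8882.7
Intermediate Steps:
Pow(Add(s, Mul(151, Pow(-121, -1))), 2) = Pow(Add(-93, Mul(151, Pow(-121, -1))), 2) = Pow(Add(-93, Mul(151, Rational(-1, 121))), 2) = Pow(Add(-93, Rational(-151, 121)), 2) = Pow(Rational(-11404, 121), 2) = Rational(130051216, 14641)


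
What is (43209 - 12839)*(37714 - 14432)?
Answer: 707074340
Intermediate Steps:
(43209 - 12839)*(37714 - 14432) = 30370*23282 = 707074340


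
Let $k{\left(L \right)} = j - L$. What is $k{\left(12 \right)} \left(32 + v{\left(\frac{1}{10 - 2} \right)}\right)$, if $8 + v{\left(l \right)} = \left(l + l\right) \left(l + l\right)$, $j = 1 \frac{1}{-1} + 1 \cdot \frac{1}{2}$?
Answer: $- \frac{9625}{32} \approx -300.78$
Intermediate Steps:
$j = - \frac{1}{2}$ ($j = 1 \left(-1\right) + 1 \cdot \frac{1}{2} = -1 + \frac{1}{2} = - \frac{1}{2} \approx -0.5$)
$v{\left(l \right)} = -8 + 4 l^{2}$ ($v{\left(l \right)} = -8 + \left(l + l\right) \left(l + l\right) = -8 + 2 l 2 l = -8 + 4 l^{2}$)
$k{\left(L \right)} = - \frac{1}{2} - L$
$k{\left(12 \right)} \left(32 + v{\left(\frac{1}{10 - 2} \right)}\right) = \left(- \frac{1}{2} - 12\right) \left(32 - \left(8 - 4 \left(\frac{1}{10 - 2}\right)^{2}\right)\right) = \left(- \frac{1}{2} - 12\right) \left(32 - \left(8 - 4 \left(\frac{1}{8}\right)^{2}\right)\right) = - \frac{25 \left(32 - \left(8 - \frac{4}{64}\right)\right)}{2} = - \frac{25 \left(32 + \left(-8 + 4 \cdot \frac{1}{64}\right)\right)}{2} = - \frac{25 \left(32 + \left(-8 + \frac{1}{16}\right)\right)}{2} = - \frac{25 \left(32 - \frac{127}{16}\right)}{2} = \left(- \frac{25}{2}\right) \frac{385}{16} = - \frac{9625}{32}$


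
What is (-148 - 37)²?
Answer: 34225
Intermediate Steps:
(-148 - 37)² = (-185)² = 34225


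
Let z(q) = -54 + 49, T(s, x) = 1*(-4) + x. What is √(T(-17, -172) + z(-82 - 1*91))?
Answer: I*√181 ≈ 13.454*I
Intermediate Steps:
T(s, x) = -4 + x
z(q) = -5
√(T(-17, -172) + z(-82 - 1*91)) = √((-4 - 172) - 5) = √(-176 - 5) = √(-181) = I*√181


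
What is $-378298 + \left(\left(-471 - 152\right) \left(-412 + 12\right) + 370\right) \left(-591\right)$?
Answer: $-147874168$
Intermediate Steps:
$-378298 + \left(\left(-471 - 152\right) \left(-412 + 12\right) + 370\right) \left(-591\right) = -378298 + \left(\left(-623\right) \left(-400\right) + 370\right) \left(-591\right) = -378298 + \left(249200 + 370\right) \left(-591\right) = -378298 + 249570 \left(-591\right) = -378298 - 147495870 = -147874168$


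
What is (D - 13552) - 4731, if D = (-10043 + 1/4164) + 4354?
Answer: -99819407/4164 ≈ -23972.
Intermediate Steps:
D = -23688995/4164 (D = (-10043 + 1/4164) + 4354 = -41819051/4164 + 4354 = -23688995/4164 ≈ -5689.0)
(D - 13552) - 4731 = (-23688995/4164 - 13552) - 4731 = -80119523/4164 - 4731 = -99819407/4164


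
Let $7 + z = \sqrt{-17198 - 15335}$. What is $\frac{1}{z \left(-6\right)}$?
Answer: $\frac{7}{195492} + \frac{i \sqrt{32533}}{195492} \approx 3.5807 \cdot 10^{-5} + 0.00092264 i$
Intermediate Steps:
$z = -7 + i \sqrt{32533}$ ($z = -7 + \sqrt{-17198 - 15335} = -7 + \sqrt{-32533} = -7 + i \sqrt{32533} \approx -7.0 + 180.37 i$)
$\frac{1}{z \left(-6\right)} = \frac{1}{\left(-7 + i \sqrt{32533}\right) \left(-6\right)} = \frac{1}{42 - 6 i \sqrt{32533}}$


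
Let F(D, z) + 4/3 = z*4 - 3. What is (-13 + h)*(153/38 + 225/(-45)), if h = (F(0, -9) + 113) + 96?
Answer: -17279/114 ≈ -151.57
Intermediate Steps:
F(D, z) = -13/3 + 4*z (F(D, z) = -4/3 + (z*4 - 3) = -4/3 + (4*z - 3) = -4/3 + (-3 + 4*z) = -13/3 + 4*z)
h = 506/3 (h = ((-13/3 + 4*(-9)) + 113) + 96 = ((-13/3 - 36) + 113) + 96 = (-121/3 + 113) + 96 = 218/3 + 96 = 506/3 ≈ 168.67)
(-13 + h)*(153/38 + 225/(-45)) = (-13 + 506/3)*(153/38 + 225/(-45)) = 467*(153*(1/38) + 225*(-1/45))/3 = 467*(153/38 - 5)/3 = (467/3)*(-37/38) = -17279/114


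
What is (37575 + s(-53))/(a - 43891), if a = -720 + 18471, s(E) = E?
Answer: -18761/13070 ≈ -1.4354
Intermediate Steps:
a = 17751
(37575 + s(-53))/(a - 43891) = (37575 - 53)/(17751 - 43891) = 37522/(-26140) = 37522*(-1/26140) = -18761/13070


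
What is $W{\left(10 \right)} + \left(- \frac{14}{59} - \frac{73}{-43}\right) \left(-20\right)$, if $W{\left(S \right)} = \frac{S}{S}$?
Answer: $- \frac{71563}{2537} \approx -28.208$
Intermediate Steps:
$W{\left(S \right)} = 1$
$W{\left(10 \right)} + \left(- \frac{14}{59} - \frac{73}{-43}\right) \left(-20\right) = 1 + \left(- \frac{14}{59} - \frac{73}{-43}\right) \left(-20\right) = 1 + \left(\left(-14\right) \frac{1}{59} - - \frac{73}{43}\right) \left(-20\right) = 1 + \left(- \frac{14}{59} + \frac{73}{43}\right) \left(-20\right) = 1 + \frac{3705}{2537} \left(-20\right) = 1 - \frac{74100}{2537} = - \frac{71563}{2537}$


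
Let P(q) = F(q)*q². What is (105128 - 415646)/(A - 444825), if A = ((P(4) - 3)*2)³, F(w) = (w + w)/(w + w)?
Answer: 310518/427249 ≈ 0.72678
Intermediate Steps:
F(w) = 1 (F(w) = (2*w)/((2*w)) = (2*w)*(1/(2*w)) = 1)
P(q) = q² (P(q) = 1*q² = q²)
A = 17576 (A = ((4² - 3)*2)³ = ((16 - 3)*2)³ = (13*2)³ = 26³ = 17576)
(105128 - 415646)/(A - 444825) = (105128 - 415646)/(17576 - 444825) = -310518/(-427249) = -310518*(-1/427249) = 310518/427249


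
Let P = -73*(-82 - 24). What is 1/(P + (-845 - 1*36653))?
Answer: -1/29760 ≈ -3.3602e-5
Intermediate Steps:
P = 7738 (P = -73*(-106) = 7738)
1/(P + (-845 - 1*36653)) = 1/(7738 + (-845 - 1*36653)) = 1/(7738 + (-845 - 36653)) = 1/(7738 - 37498) = 1/(-29760) = -1/29760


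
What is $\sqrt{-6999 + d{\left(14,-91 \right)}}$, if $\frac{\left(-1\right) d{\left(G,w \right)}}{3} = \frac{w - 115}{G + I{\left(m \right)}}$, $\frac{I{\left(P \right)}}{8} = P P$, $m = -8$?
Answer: $\frac{6 i \sqrt{13445349}}{263} \approx 83.653 i$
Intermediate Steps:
$I{\left(P \right)} = 8 P^{2}$ ($I{\left(P \right)} = 8 P P = 8 P^{2}$)
$d{\left(G,w \right)} = - \frac{3 \left(-115 + w\right)}{512 + G}$ ($d{\left(G,w \right)} = - 3 \frac{w - 115}{G + 8 \left(-8\right)^{2}} = - 3 \frac{-115 + w}{G + 8 \cdot 64} = - 3 \frac{-115 + w}{G + 512} = - 3 \frac{-115 + w}{512 + G} = - \frac{3 \left(-115 + w\right)}{512 + G}$)
$\sqrt{-6999 + d{\left(14,-91 \right)}} = \sqrt{-6999 + \frac{3 \left(115 - -91\right)}{512 + 14}} = \sqrt{-6999 + \frac{3 \left(115 + 91\right)}{526}} = \sqrt{-6999 + 3 \cdot \frac{1}{526} \cdot 206} = \sqrt{-6999 + \frac{309}{263}} = \sqrt{- \frac{1840428}{263}} = \frac{6 i \sqrt{13445349}}{263}$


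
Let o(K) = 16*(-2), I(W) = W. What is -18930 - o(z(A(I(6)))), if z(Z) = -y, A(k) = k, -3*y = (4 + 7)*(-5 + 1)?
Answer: -18898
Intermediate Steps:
y = 44/3 (y = -(4 + 7)*(-5 + 1)/3 = -11*(-4)/3 = -⅓*(-44) = 44/3 ≈ 14.667)
z(Z) = -44/3 (z(Z) = -1*44/3 = -44/3)
o(K) = -32
-18930 - o(z(A(I(6)))) = -18930 - 1*(-32) = -18930 + 32 = -18898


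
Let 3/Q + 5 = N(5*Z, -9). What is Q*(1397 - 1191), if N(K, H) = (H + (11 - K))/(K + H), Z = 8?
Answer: -19158/193 ≈ -99.264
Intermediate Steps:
N(K, H) = (11 + H - K)/(H + K)
Q = -93/193 (Q = 3/(-5 + (11 - 9 - 5*8)/(-9 + 5*8)) = 3/(-5 + (11 - 9 - 1*40)/(-9 + 40)) = 3/(-5 + (11 - 9 - 40)/31) = 3/(-5 + (1/31)*(-38)) = 3/(-5 - 38/31) = 3/(-193/31) = 3*(-31/193) = -93/193 ≈ -0.48187)
Q*(1397 - 1191) = -93*(1397 - 1191)/193 = -93/193*206 = -19158/193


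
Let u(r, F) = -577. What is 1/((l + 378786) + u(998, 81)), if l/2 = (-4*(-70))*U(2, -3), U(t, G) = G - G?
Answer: 1/378209 ≈ 2.6440e-6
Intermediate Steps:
U(t, G) = 0
l = 0 (l = 2*(-4*(-70)*0) = 2*(280*0) = 2*0 = 0)
1/((l + 378786) + u(998, 81)) = 1/((0 + 378786) - 577) = 1/(378786 - 577) = 1/378209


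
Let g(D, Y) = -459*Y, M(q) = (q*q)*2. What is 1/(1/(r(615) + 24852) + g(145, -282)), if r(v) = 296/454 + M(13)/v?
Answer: 3469631206/449102124181833 ≈ 7.7257e-6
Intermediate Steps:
M(q) = 2*q² (M(q) = q²*2 = 2*q²)
r(v) = 148/227 + 338/v (r(v) = 296/454 + (2*13²)/v = 296*(1/454) + (2*169)/v = 148/227 + 338/v)
1/(1/(r(615) + 24852) + g(145, -282)) = 1/(1/((148/227 + 338/615) + 24852) - 459*(-282)) = 1/(1/((148/227 + 338*(1/615)) + 24852) + 129438) = 1/(1/((148/227 + 338/615) + 24852) + 129438) = 1/(1/(167746/139605 + 24852) + 129438) = 1/(1/(3469631206/139605) + 129438) = 1/(139605/3469631206 + 129438) = 1/(449102124181833/3469631206) = 3469631206/449102124181833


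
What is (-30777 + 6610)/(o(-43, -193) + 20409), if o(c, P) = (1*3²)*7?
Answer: -24167/20472 ≈ -1.1805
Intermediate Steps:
o(c, P) = 63 (o(c, P) = (1*9)*7 = 9*7 = 63)
(-30777 + 6610)/(o(-43, -193) + 20409) = (-30777 + 6610)/(63 + 20409) = -24167/20472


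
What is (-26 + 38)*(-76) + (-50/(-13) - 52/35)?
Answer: -413886/455 ≈ -909.64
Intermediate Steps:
(-26 + 38)*(-76) + (-50/(-13) - 52/35) = 12*(-76) + (-50*(-1/13) - 52*1/35) = -912 + (50/13 - 52/35) = -912 + 1074/455 = -413886/455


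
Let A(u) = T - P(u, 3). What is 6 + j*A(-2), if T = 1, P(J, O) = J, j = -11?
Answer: -27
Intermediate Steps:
A(u) = 1 - u
6 + j*A(-2) = 6 - 11*(1 - 1*(-2)) = 6 - 11*(1 + 2) = 6 - 11*3 = 6 - 33 = -27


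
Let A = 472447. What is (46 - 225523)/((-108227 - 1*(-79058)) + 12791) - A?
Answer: -7737511489/16378 ≈ -4.7243e+5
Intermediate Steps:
(46 - 225523)/((-108227 - 1*(-79058)) + 12791) - A = (46 - 225523)/((-108227 - 1*(-79058)) + 12791) - 1*472447 = -225477/((-108227 + 79058) + 12791) - 472447 = -225477/(-29169 + 12791) - 472447 = -225477/(-16378) - 472447 = -225477*(-1/16378) - 472447 = 225477/16378 - 472447 = -7737511489/16378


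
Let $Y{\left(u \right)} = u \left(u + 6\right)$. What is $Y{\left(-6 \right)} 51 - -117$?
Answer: $117$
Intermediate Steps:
$Y{\left(u \right)} = u \left(6 + u\right)$
$Y{\left(-6 \right)} 51 - -117 = - 6 \left(6 - 6\right) 51 - -117 = \left(-6\right) 0 \cdot 51 + 117 = 0 \cdot 51 + 117 = 0 + 117 = 117$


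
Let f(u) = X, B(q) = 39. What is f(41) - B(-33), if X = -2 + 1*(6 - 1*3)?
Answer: -38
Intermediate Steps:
X = 1 (X = -2 + 1*(6 - 3) = -2 + 1*3 = -2 + 3 = 1)
f(u) = 1
f(41) - B(-33) = 1 - 1*39 = 1 - 39 = -38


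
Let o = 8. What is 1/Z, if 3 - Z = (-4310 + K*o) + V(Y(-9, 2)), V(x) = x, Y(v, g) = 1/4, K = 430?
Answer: 4/3491 ≈ 0.0011458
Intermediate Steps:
Y(v, g) = 1/4
Z = 3491/4 (Z = 3 - ((-4310 + 430*8) + 1/4) = 3 - ((-4310 + 3440) + 1/4) = 3 - (-870 + 1/4) = 3 - 1*(-3479/4) = 3 + 3479/4 = 3491/4 ≈ 872.75)
1/Z = 1/(3491/4) = 4/3491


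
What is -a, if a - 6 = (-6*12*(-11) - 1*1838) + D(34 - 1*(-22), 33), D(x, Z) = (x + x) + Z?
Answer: 895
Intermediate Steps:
D(x, Z) = Z + 2*x (D(x, Z) = 2*x + Z = Z + 2*x)
a = -895 (a = 6 + ((-6*12*(-11) - 1*1838) + (33 + 2*(34 - 1*(-22)))) = 6 + ((-72*(-11) - 1838) + (33 + 2*(34 + 22))) = 6 + ((792 - 1838) + (33 + 2*56)) = 6 + (-1046 + (33 + 112)) = 6 + (-1046 + 145) = 6 - 901 = -895)
-a = -1*(-895) = 895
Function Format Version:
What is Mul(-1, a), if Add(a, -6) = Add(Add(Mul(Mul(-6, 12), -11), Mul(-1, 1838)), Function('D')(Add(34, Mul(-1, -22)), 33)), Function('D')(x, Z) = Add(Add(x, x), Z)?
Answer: 895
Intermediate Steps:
Function('D')(x, Z) = Add(Z, Mul(2, x)) (Function('D')(x, Z) = Add(Mul(2, x), Z) = Add(Z, Mul(2, x)))
a = -895 (a = Add(6, Add(Add(Mul(Mul(-6, 12), -11), Mul(-1, 1838)), Add(33, Mul(2, Add(34, Mul(-1, -22)))))) = Add(6, Add(Add(Mul(-72, -11), -1838), Add(33, Mul(2, Add(34, 22))))) = Add(6, Add(Add(792, -1838), Add(33, Mul(2, 56)))) = Add(6, Add(-1046, Add(33, 112))) = Add(6, Add(-1046, 145)) = Add(6, -901) = -895)
Mul(-1, a) = Mul(-1, -895) = 895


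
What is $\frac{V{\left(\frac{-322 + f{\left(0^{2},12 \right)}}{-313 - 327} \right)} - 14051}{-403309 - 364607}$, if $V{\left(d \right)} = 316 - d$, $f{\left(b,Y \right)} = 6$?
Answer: $\frac{2197679}{122866560} \approx 0.017887$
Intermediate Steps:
$\frac{V{\left(\frac{-322 + f{\left(0^{2},12 \right)}}{-313 - 327} \right)} - 14051}{-403309 - 364607} = \frac{\left(316 - \frac{-322 + 6}{-313 - 327}\right) - 14051}{-403309 - 364607} = \frac{\left(316 - - \frac{316}{-640}\right) - 14051}{-767916} = \left(\left(316 - \left(-316\right) \left(- \frac{1}{640}\right)\right) - 14051\right) \left(- \frac{1}{767916}\right) = \left(\left(316 - \frac{79}{160}\right) - 14051\right) \left(- \frac{1}{767916}\right) = \left(\frac{50481}{160} - 14051\right) \left(- \frac{1}{767916}\right) = \left(- \frac{2197679}{160}\right) \left(- \frac{1}{767916}\right) = \frac{2197679}{122866560}$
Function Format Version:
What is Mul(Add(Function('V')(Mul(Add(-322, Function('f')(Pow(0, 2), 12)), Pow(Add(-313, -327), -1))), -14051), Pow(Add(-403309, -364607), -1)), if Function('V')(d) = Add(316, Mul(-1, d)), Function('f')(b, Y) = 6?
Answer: Rational(2197679, 122866560) ≈ 0.017887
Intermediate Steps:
Mul(Add(Function('V')(Mul(Add(-322, Function('f')(Pow(0, 2), 12)), Pow(Add(-313, -327), -1))), -14051), Pow(Add(-403309, -364607), -1)) = Mul(Add(Add(316, Mul(-1, Mul(Add(-322, 6), Pow(Add(-313, -327), -1)))), -14051), Pow(Add(-403309, -364607), -1)) = Mul(Add(Add(316, Mul(-1, Mul(-316, Pow(-640, -1)))), -14051), Pow(-767916, -1)) = Mul(Add(Add(316, Mul(-1, Mul(-316, Rational(-1, 640)))), -14051), Rational(-1, 767916)) = Mul(Add(Add(316, Mul(-1, Rational(79, 160))), -14051), Rational(-1, 767916)) = Mul(Add(Add(316, Rational(-79, 160)), -14051), Rational(-1, 767916)) = Mul(Add(Rational(50481, 160), -14051), Rational(-1, 767916)) = Mul(Rational(-2197679, 160), Rational(-1, 767916)) = Rational(2197679, 122866560)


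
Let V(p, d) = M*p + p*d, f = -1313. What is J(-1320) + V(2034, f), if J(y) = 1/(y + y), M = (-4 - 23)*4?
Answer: -7630428961/2640 ≈ -2.8903e+6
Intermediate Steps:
M = -108 (M = -27*4 = -108)
J(y) = 1/(2*y)
V(p, d) = -108*p + d*p (V(p, d) = -108*p + p*d = -108*p + d*p)
J(-1320) + V(2034, f) = (½)/(-1320) + 2034*(-108 - 1313) = (½)*(-1/1320) + 2034*(-1421) = -1/2640 - 2890314 = -7630428961/2640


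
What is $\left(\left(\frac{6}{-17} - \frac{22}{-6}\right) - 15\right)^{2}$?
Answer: $\frac{355216}{2601} \approx 136.57$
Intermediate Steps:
$\left(\left(\frac{6}{-17} - \frac{22}{-6}\right) - 15\right)^{2} = \left(\left(6 \left(- \frac{1}{17}\right) - - \frac{11}{3}\right) - 15\right)^{2} = \left(\left(- \frac{6}{17} + \frac{11}{3}\right) - 15\right)^{2} = \left(\frac{169}{51} - 15\right)^{2} = \left(- \frac{596}{51}\right)^{2} = \frac{355216}{2601}$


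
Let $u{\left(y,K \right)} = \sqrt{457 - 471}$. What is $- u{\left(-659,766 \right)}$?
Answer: $- i \sqrt{14} \approx - 3.7417 i$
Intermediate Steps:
$u{\left(y,K \right)} = i \sqrt{14}$ ($u{\left(y,K \right)} = \sqrt{-14} = i \sqrt{14}$)
$- u{\left(-659,766 \right)} = - i \sqrt{14}$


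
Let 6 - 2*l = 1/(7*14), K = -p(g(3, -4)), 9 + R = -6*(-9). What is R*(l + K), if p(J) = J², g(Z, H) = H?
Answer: -114705/196 ≈ -585.23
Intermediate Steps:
R = 45 (R = -9 - 6*(-9) = -9 + 54 = 45)
K = -16 (K = -1*(-4)² = -1*16 = -16)
l = 587/196 (l = 3 - 1/(2*(7*14)) = 3 - ½/98 = 3 - ½*1/98 = 3 - 1/196 = 587/196 ≈ 2.9949)
R*(l + K) = 45*(587/196 - 16) = 45*(-2549/196) = -114705/196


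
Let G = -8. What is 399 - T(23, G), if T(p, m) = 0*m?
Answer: 399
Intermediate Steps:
T(p, m) = 0
399 - T(23, G) = 399 - 1*0 = 399 + 0 = 399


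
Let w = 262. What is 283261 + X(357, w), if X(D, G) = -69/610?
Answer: 172789141/610 ≈ 2.8326e+5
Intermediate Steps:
X(D, G) = -69/610 (X(D, G) = -69*1/610 = -69/610)
283261 + X(357, w) = 283261 - 69/610 = 172789141/610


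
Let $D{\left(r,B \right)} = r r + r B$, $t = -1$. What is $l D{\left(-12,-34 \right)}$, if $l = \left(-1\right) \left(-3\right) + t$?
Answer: $1104$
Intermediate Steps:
$D{\left(r,B \right)} = r^{2} + B r$
$l = 2$ ($l = \left(-1\right) \left(-3\right) - 1 = 3 - 1 = 2$)
$l D{\left(-12,-34 \right)} = 2 \left(- 12 \left(-34 - 12\right)\right) = 2 \left(\left(-12\right) \left(-46\right)\right) = 2 \cdot 552 = 1104$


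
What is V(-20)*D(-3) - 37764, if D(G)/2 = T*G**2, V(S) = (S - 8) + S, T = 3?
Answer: -40356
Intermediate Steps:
V(S) = -8 + 2*S (V(S) = (-8 + S) + S = -8 + 2*S)
D(G) = 6*G**2 (D(G) = 2*(3*G**2) = 6*G**2)
V(-20)*D(-3) - 37764 = (-8 + 2*(-20))*(6*(-3)**2) - 37764 = (-8 - 40)*(6*9) - 37764 = -48*54 - 37764 = -2592 - 37764 = -40356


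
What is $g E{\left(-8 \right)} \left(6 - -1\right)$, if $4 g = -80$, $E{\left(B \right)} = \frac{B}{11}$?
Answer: $\frac{1120}{11} \approx 101.82$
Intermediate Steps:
$E{\left(B \right)} = \frac{B}{11}$ ($E{\left(B \right)} = B \frac{1}{11} = \frac{B}{11}$)
$g = -20$ ($g = \frac{1}{4} \left(-80\right) = -20$)
$g E{\left(-8 \right)} \left(6 - -1\right) = - 20 \cdot \frac{1}{11} \left(-8\right) \left(6 - -1\right) = \left(-20\right) \left(- \frac{8}{11}\right) \left(6 + 1\right) = \frac{160}{11} \cdot 7 = \frac{1120}{11}$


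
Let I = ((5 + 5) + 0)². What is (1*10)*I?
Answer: 1000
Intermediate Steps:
I = 100 (I = (10 + 0)² = 10² = 100)
(1*10)*I = (1*10)*100 = 10*100 = 1000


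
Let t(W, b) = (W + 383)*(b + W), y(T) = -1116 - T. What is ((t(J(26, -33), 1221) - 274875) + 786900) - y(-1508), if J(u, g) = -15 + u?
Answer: 997041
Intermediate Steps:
t(W, b) = (383 + W)*(W + b)
((t(J(26, -33), 1221) - 274875) + 786900) - y(-1508) = ((((-15 + 26)² + 383*(-15 + 26) + 383*1221 + (-15 + 26)*1221) - 274875) + 786900) - (-1116 - 1*(-1508)) = (((11² + 383*11 + 467643 + 11*1221) - 274875) + 786900) - (-1116 + 1508) = (((121 + 4213 + 467643 + 13431) - 274875) + 786900) - 1*392 = ((485408 - 274875) + 786900) - 392 = (210533 + 786900) - 392 = 997433 - 392 = 997041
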